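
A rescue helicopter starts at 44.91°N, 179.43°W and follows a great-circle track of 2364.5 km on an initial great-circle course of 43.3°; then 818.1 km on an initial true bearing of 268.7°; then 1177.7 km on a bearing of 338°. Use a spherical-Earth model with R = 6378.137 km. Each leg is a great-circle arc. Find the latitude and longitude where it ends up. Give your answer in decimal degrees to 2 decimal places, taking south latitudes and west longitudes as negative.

latitude 66.26°, longitude -175.09°

Apply the spherical direct solution leg by leg, carrying full precision between legs.
Leg 1: from (44.91°, -179.43°), δ = 2364.5/6378.137 = 0.370720 rad, θ = 43.3° → φ = 57.65°, λ = -151.77°.
Leg 2: from (57.65°, -151.77°), δ = 818.1/6378.137 = 0.128266 rad, θ = 268.7° → φ = 56.75°, λ = -165.25°.
Leg 3: from (56.75°, -165.25°), δ = 1177.7/6378.137 = 0.184646 rad, θ = 338° → φ = 66.26°, λ = -175.09°.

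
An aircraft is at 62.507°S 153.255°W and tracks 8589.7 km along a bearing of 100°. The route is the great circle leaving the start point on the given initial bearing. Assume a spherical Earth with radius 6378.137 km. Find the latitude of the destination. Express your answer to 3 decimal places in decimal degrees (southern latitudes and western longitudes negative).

δ = 8589.7/6378.137 = 1.346741 rad (77.1626°).
Start latitude φ₁ = -1.090953 rad; initial bearing θ = 1.745329 rad.
Destination latitude: φ₂ = arcsin( sin φ₁ cos δ + cos φ₁ sin δ cos θ ) = arcsin(-0.275252) = -15.977°.
Δλ = atan2( sin θ sin δ cos φ₁ , cos δ − sin φ₁ sin φ₂ ) = atan2(0.443263, -0.021982) = 1.620348 rad = 92.839°.
Hence λ₂ = -153.255° + 92.839° = -60.416°.

latitude -15.977°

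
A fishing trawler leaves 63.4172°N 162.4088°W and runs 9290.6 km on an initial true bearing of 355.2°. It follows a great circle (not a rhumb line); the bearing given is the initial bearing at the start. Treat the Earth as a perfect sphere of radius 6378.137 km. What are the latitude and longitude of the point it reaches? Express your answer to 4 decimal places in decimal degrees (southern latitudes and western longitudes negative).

latitude 33.0173°, longitude 23.2811°

Central angle δ = d/R = 1.456632 rad.
Start latitude φ₁ = 1.106839 rad; initial bearing θ = 6.199410 rad.
sin φ₂ = sin φ₁ cos δ + cos φ₁ sin δ cos θ = (0.894289)(0.113916) + (0.447491)(0.993490)(0.996493) = 0.544892
φ₂ = asin(0.544892) = 0.576261 rad = 33.0173°.
Δλ = atan2( sin θ sin δ cos φ₁ , cos δ − sin φ₁ sin φ₂ ) = atan2(-0.037201, -0.373375) = -3.042285 rad = -174.3101°.
λ₂ = -162.4088° + -174.3101° = -336.7189°, normalized to (−180°, 180°] → 23.2811°.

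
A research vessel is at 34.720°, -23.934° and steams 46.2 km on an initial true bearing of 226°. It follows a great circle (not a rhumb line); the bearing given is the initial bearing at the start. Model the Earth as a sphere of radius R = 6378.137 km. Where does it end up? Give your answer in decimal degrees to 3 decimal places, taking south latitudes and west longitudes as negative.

latitude 34.431°, longitude -24.296°

The arc subtends δ = 46.2/6378.137 = 0.007243 rad at the centre.
With φ₁ = 34.720° = 0.605978 rad and θ = 226° = 3.944444 rad:
Applying the spherical law of cosines for sides, sin φ₂ = sin φ₁ cos δ + cos φ₁ sin δ cos θ = 0.565416, so φ₂ = 34.431°.
Then Δλ = atan2(-0.004283, 0.677932) = -0.006317 rad, from sin θ sin δ cos φ₁ over cos δ − sin φ₁ sin φ₂.
λ₂ = -23.934° + -0.362° = -24.296°.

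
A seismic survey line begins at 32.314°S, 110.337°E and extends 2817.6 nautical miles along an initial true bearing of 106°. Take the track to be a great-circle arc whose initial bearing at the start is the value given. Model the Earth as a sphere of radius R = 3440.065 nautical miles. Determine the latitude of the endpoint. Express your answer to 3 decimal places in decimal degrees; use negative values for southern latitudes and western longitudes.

latitude -32.359°

Central angle δ = d/R = 0.819054 rad.
Converting: φ₁ = -0.563986 rad, θ = 1.850049 rad.
Applying the spherical law of cosines for sides, sin φ₂ = sin φ₁ cos δ + cos φ₁ sin δ cos θ = -0.535227, so φ₂ = -32.359°.
Δλ = atan2( sin θ sin δ cos φ₁ , cos δ − sin φ₁ sin φ₂ ) = atan2(0.593453, 0.396802) = 0.981434 rad = 56.232°.
λ₂ = 110.337° + 56.232° = 166.569°.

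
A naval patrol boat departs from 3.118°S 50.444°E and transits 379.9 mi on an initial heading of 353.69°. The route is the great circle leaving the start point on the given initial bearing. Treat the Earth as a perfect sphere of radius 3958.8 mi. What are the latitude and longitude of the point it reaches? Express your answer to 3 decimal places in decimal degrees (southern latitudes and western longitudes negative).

δ = 379.9/3958.8 = 0.095963 rad (5.4983°).
Start latitude φ₁ = -0.054419 rad; initial bearing θ = 6.173055 rad.
Applying the spherical law of cosines for sides, sin φ₂ = sin φ₁ cos δ + cos φ₁ sin δ cos θ = 0.040952, so φ₂ = 2.347°.
Then Δλ = atan2(-0.010515, 0.997627) = -0.010540 rad, from sin θ sin δ cos φ₁ over cos δ − sin φ₁ sin φ₂.
Hence λ₂ = 50.444° + -0.604° = 49.840°.

latitude 2.347°, longitude 49.840°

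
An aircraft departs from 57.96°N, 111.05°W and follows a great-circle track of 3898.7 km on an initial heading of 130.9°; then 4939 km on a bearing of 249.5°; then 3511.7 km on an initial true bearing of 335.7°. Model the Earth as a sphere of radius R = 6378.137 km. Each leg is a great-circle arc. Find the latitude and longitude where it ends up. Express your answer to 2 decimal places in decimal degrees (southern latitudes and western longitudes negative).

latitude 36.31°, longitude -138.02°

Apply the spherical direct solution leg by leg, carrying full precision between legs.
Leg 1: from (57.96°, -111.05°), δ = 3898.7/6378.137 = 0.611260 rad, θ = 130.9° → φ = 29.66°, λ = -81.10°.
Leg 2: from (29.66°, -81.10°), δ = 4939/6378.137 = 0.774364 rad, θ = 249.5° → φ = 8.10°, λ = -122.52°.
Leg 3: from (8.10°, -122.52°), δ = 3511.7/6378.137 = 0.550584 rad, θ = 335.7° → φ = 36.31°, λ = -138.02°.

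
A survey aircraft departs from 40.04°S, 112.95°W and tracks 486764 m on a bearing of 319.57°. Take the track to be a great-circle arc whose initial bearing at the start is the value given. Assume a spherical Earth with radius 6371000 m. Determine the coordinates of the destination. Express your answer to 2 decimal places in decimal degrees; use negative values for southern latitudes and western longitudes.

latitude -36.65°, longitude -116.49°

Central angle δ = d/R = 0.076403 rad.
Converting: φ₁ = -0.698830 rad, θ = 5.577549 rad.
Destination latitude: φ₂ = arcsin( sin φ₁ cos δ + cos φ₁ sin δ cos θ ) = arcsin(-0.596963) = -36.65°.
Δλ = atan2( sin θ sin δ cos φ₁ , cos δ − sin φ₁ sin φ₂ ) = atan2(-0.037897, 0.613043) = -0.061740 rad = -3.54°.
λ₂ = -112.95° + -3.54° = -116.49°.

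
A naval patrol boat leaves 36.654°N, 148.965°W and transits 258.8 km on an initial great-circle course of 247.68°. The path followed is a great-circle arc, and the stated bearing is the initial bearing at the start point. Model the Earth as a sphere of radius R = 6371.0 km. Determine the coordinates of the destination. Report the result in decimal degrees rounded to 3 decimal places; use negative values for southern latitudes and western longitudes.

latitude 35.741°, longitude -151.618°

The arc subtends δ = 258.8/6371 = 0.040622 rad at the centre.
Converting: φ₁ = 0.639733 rad, θ = 4.322831 rad.
Applying the spherical law of cosines for sides, sin φ₂ = sin φ₁ cos δ + cos φ₁ sin δ cos θ = 0.584116, so φ₂ = 35.741°.
For the longitude increment, Δλ = atan2( sin θ sin δ cos φ₁, cos δ − sin φ₁ sin φ₂ ) = atan2(-0.030139, 0.650469) = -2.653°.
Hence λ₂ = -148.965° + -2.653° = -151.618°.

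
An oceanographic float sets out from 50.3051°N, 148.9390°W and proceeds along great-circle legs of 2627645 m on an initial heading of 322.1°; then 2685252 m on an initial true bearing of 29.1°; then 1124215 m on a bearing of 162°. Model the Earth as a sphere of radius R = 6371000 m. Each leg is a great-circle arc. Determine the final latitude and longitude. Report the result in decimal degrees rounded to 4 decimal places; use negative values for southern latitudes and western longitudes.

Apply the spherical direct solution leg by leg, carrying full precision between legs.
Leg 1: from (50.3051°, -148.9390°), δ = 2627645/6371000 = 0.412438 rad, θ = 322.1° → φ = 65.0879°, λ = 175.2891°.
Leg 2: from (65.0879°, 175.2891°), δ = 2685252/6371000 = 0.421480 rad, θ = 29.1° → φ = 78.0030°, λ = -111.5327°.
Leg 3: from (78.0030°, -111.5327°), δ = 1124215/6371000 = 0.176458 rad, θ = 162° → φ = 68.1662°, λ = -103.1458°.

latitude 68.1662°, longitude -103.1458°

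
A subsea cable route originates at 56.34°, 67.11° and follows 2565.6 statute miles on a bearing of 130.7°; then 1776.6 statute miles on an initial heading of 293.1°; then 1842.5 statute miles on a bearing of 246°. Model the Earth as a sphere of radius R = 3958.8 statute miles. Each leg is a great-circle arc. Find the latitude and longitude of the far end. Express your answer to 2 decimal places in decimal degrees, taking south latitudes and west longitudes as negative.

latitude 20.05°, longitude 43.34°

Apply the spherical direct solution leg by leg, carrying full precision between legs.
Leg 1: from (56.34°, 67.11°), δ = 2565.6/3958.8 = 0.648075 rad, θ = 130.7° → φ = 26.45°, λ = 97.85°.
Leg 2: from (26.45°, 97.85°), δ = 1776.6/3958.8 = 0.448772 rad, θ = 293.1° → φ = 33.62°, λ = 69.21°.
Leg 3: from (33.62°, 69.21°), δ = 1842.5/3958.8 = 0.465419 rad, θ = 246° → φ = 20.05°, λ = 43.34°.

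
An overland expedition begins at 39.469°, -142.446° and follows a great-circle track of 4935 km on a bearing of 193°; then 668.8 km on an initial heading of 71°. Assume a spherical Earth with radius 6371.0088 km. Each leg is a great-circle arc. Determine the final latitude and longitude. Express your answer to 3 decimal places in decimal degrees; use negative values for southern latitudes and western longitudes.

Apply the spherical direct solution leg by leg, carrying full precision between legs.
Leg 1: from (39.469°, -142.446°), δ = 4935/6371.0088 = 0.774603 rad, θ = 193° → φ = -4.117°, λ = -151.522°.
Leg 2: from (-4.117°, -151.522°), δ = 668.8/6371.0088 = 0.104976 rad, θ = 71° → φ = -2.142°, λ = -145.832°.

latitude -2.142°, longitude -145.832°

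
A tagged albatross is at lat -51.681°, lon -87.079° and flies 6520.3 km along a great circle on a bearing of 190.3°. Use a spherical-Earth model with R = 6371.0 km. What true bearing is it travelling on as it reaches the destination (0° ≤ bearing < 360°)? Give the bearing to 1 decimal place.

final bearing 342.5°

Angular distance δ = d/R = 6520.3 / 6371 = 1.023434 rad.
With φ₁ = -51.681° = -0.902004 rad and θ = 190.3° = 3.321362 rad:
Applying the spherical law of cosines for sides, sin φ₂ = sin φ₁ cos δ + cos φ₁ sin δ cos θ = -0.929239, so φ₂ = -68.316°.
Then Δλ = atan2(-0.094667, -0.208617) = -2.715597 rad, from sin θ sin δ cos φ₁ over cos δ − sin φ₁ sin φ₂.
λ₂ = -87.079° + -155.592° = -242.671°, normalized to (−180°, 180°] → 117.329°.
The forward bearing on arrival equals the back-azimuth from the destination plus 180°.
Back-azimuth from P₂ (-68.3°, 117.3°) to P₁ (-51.7°, -87.1°), with Δλ' = λ₁ − λ₂ = -204.4°: atan2( sin Δλ' cos φ₁ , cos φ₂ sin φ₁ − sin φ₂ cos φ₁ cos Δλ' ) = 162.5°.
Final bearing = (162.5° + 180°) mod 360° = 342.5°.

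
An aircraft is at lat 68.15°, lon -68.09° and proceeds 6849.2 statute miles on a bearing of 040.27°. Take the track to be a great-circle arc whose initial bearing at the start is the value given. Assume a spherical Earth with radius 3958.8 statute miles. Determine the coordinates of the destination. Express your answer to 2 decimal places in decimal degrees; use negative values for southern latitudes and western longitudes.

latitude 7.65°, longitude 71.82°

δ = 6849.2/3958.8 = 1.730120 rad (99.1286°).
Converting: φ₁ = 1.189442 rad, θ = 0.702844 rad.
Destination latitude: φ₂ = arcsin( sin φ₁ cos δ + cos φ₁ sin δ cos θ ) = arcsin(0.133124) = 7.65°.
Then Δλ = atan2(0.237525, -0.282212) = 2.441962 rad, from sin θ sin δ cos φ₁ over cos δ − sin φ₁ sin φ₂.
λ₂ = -68.09° + 139.91° = 71.82°.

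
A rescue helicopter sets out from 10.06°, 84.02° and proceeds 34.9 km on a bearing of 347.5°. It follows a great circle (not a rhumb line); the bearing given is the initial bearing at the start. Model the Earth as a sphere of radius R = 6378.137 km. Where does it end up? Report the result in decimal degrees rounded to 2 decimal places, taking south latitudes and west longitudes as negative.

Angular distance δ = d/R = 34.9 / 6378.137 = 0.005472 rad.
Start latitude φ₁ = 0.175580 rad; initial bearing θ = 6.065019 rad.
sin φ₂ = sin φ₁ cos δ + cos φ₁ sin δ cos θ = (0.174679)(0.999985) + (0.984625)(0.005472)(0.976296) = 0.179937
φ₂ = asin(0.179937) = 0.180922 rad = 10.37°.
Then Δλ = atan2(-0.001166, 0.968554) = -0.001204 rad, from sin θ sin δ cos φ₁ over cos δ − sin φ₁ sin φ₂.
λ₂ = 84.02° + -0.07° = 83.95°.

latitude 10.37°, longitude 83.95°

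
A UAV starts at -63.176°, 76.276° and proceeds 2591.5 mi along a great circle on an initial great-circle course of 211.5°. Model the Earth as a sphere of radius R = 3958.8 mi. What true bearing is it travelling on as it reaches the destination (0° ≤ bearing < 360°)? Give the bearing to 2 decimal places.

final bearing 315.28°

The arc subtends δ = 2591.5/3958.8 = 0.654618 rad at the centre.
With φ₁ = -63.176° = -1.102629 rad and θ = 211.5° = 3.691371 rad:
Destination latitude: φ₂ = arcsin( sin φ₁ cos δ + cos φ₁ sin δ cos θ ) = arcsin(-0.942182) = -70.421°.
For the longitude increment, Δλ = atan2( sin θ sin δ cos φ₁, cos δ − sin φ₁ sin φ₂ ) = atan2(-0.143555, -0.047519) = -108.315°.
λ₂ = 76.276° + -108.315° = -32.039°.
The forward bearing on arrival equals the back-azimuth from the destination plus 180°.
Back-azimuth from P₂ (-70.42°, -32.04°) to P₁ (-63.18°, 76.28°), with Δλ' = λ₁ − λ₂ = 108.32°: atan2( sin Δλ' cos φ₁ , cos φ₂ sin φ₁ − sin φ₂ cos φ₁ cos Δλ' ) = 135.28°.
Final bearing = (135.28° + 180°) mod 360° = 315.28°.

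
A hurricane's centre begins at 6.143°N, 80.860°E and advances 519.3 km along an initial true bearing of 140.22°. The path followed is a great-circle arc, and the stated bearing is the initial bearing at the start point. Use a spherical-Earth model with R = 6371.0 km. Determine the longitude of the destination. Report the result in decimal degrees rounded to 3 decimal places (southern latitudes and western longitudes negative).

The arc subtends δ = 519.3/6371 = 0.081510 rad at the centre.
Start latitude φ₁ = 0.107216 rad; initial bearing θ = 2.447301 rad.
Destination latitude: φ₂ = arcsin( sin φ₁ cos δ + cos φ₁ sin δ cos θ ) = arcsin(0.044443) = 2.547°.
Then Δλ = atan2(0.051797, 0.991924) = 0.052171 rad, from sin θ sin δ cos φ₁ over cos δ − sin φ₁ sin φ₂.
Hence λ₂ = 80.860° + 2.989° = 83.849°.

longitude 83.849°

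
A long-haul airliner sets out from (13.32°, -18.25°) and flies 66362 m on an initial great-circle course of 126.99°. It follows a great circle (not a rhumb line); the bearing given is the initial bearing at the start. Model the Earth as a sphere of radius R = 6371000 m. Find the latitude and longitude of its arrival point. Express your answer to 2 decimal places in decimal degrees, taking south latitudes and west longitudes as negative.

latitude 12.96°, longitude -17.76°

The arc subtends δ = 66362/6371000 = 0.010416 rad at the centre.
With φ₁ = 13.32° = 0.232478 rad and θ = 126.99° = 2.216394 rad:
Destination latitude: φ₂ = arcsin( sin φ₁ cos δ + cos φ₁ sin δ cos θ ) = arcsin(0.224278) = 12.96°.
Δλ = atan2( sin θ sin δ cos φ₁ , cos δ − sin φ₁ sin φ₂ ) = atan2(0.008096, 0.948274) = 0.008537 rad = 0.49°.
λ₂ = λ₁ + Δλ = -17.76°.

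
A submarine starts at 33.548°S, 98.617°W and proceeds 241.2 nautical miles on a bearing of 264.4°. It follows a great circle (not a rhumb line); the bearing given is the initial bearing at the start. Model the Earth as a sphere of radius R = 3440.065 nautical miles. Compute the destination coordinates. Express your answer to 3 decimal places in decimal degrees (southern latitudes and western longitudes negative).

The arc subtends δ = 241.2/3440.065 = 0.070115 rad at the centre.
Start latitude φ₁ = -0.585523 rad; initial bearing θ = 4.614651 rad.
sin φ₂ = sin φ₁ cos δ + cos φ₁ sin δ cos θ = (-0.552635)(0.997543) + (0.833423)(0.070058)(-0.097583) = -0.556975
φ₂ = asin(-0.556975) = -0.590739 rad = -33.847°.
Δλ = atan2( sin θ sin δ cos φ₁ , cos δ − sin φ₁ sin φ₂ ) = atan2(-0.058109, 0.689739) = -0.084049 rad = -4.816°.
λ₂ = -98.617° + -4.816° = -103.433°.

latitude -33.847°, longitude -103.433°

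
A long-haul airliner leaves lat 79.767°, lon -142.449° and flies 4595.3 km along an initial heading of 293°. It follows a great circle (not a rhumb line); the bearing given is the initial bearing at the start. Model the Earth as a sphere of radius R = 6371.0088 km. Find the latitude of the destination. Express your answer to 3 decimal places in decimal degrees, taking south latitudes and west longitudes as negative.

The arc subtends δ = 4595.3/6371.0088 = 0.721283 rad at the centre.
Converting: φ₁ = 1.392197 rad, θ = 5.113815 rad.
Applying the spherical law of cosines for sides, sin φ₂ = sin φ₁ cos δ + cos φ₁ sin δ cos θ = 0.784851, so φ₂ = 51.707°.
Δλ = atan2( sin θ sin δ cos φ₁ , cos δ − sin φ₁ sin φ₂ ) = atan2(-0.107986, -0.021408) = -1.766506 rad = -101.213°.
λ₂ = -142.449° + -101.213° = -243.662°, normalized to (−180°, 180°] → 116.338°.

latitude 51.707°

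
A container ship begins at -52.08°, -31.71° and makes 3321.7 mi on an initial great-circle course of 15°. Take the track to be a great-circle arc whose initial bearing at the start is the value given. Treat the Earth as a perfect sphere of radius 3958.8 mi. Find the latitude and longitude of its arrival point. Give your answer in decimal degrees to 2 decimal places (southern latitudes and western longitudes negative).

latitude -4.90°, longitude -20.57°

Central angle δ = d/R = 0.839067 rad.
Start latitude φ₁ = -0.908967 rad; initial bearing θ = 0.261799 rad.
sin φ₂ = sin φ₁ cos δ + cos φ₁ sin δ cos θ = (-0.788870)(0.668157) + (0.614561)(0.744020)(0.965926) = -0.085423
φ₂ = asin(-0.085423) = -0.085528 rad = -4.90°.
For the longitude increment, Δλ = atan2( sin θ sin δ cos φ₁, cos δ − sin φ₁ sin φ₂ ) = atan2(0.118344, 0.600769) = 11.14°.
Hence λ₂ = -31.71° + 11.14° = -20.57°.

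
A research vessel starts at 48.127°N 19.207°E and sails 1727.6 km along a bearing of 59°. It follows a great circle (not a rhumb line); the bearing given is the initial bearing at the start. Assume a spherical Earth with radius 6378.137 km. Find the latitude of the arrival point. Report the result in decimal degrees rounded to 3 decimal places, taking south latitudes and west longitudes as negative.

latitude 54.043°

Central angle δ = d/R = 0.270863 rad.
Start latitude φ₁ = 0.839975 rad; initial bearing θ = 1.029744 rad.
Applying the spherical law of cosines for sides, sin φ₂ = sin φ₁ cos δ + cos φ₁ sin δ cos θ = 0.809460, so φ₂ = 54.043°.
Then Δλ = atan2(0.153084, 0.360795) = 0.401275 rad, from sin θ sin δ cos φ₁ over cos δ − sin φ₁ sin φ₂.
λ₂ = 19.207° + 22.991° = 42.198°.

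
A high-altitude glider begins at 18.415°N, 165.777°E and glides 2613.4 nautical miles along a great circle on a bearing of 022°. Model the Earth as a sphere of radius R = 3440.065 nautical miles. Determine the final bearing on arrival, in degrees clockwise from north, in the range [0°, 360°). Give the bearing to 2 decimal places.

δ = 2613.4/3440.065 = 0.759695 rad (43.5273°).
With φ₁ = 18.415° = 0.321402 rad and θ = 22° = 0.383972 rad:
sin φ₂ = sin φ₁ cos δ + cos φ₁ sin δ cos θ = (0.315897)(0.725046) + (0.948793)(0.688700)(0.927184) = 0.834894
φ₂ = asin(0.834894) = 0.987940 rad = 56.605°.
For the longitude increment, Δλ = atan2( sin θ sin δ cos φ₁, cos δ − sin φ₁ sin φ₂ ) = atan2(0.244781, 0.461305) = 27.952°.
λ₂ = 165.777° + 27.952° = 193.729°, normalized to (−180°, 180°] → -166.271°.
The forward bearing on arrival equals the back-azimuth from the destination plus 180°.
Back-azimuth from P₂ (56.60°, -166.27°) to P₁ (18.41°, 165.78°), with Δλ' = λ₁ − λ₂ = 332.05°: atan2( sin Δλ' cos φ₁ , cos φ₂ sin φ₁ − sin φ₂ cos φ₁ cos Δλ' ) = 220.22°.
Final bearing = (220.22° + 180°) mod 360° = 40.22°.

final bearing 40.22°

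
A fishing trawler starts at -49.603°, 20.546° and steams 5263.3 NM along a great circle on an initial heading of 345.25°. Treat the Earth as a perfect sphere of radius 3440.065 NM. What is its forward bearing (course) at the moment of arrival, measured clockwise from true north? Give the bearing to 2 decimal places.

Central angle δ = d/R = 1.530000 rad.
Start latitude φ₁ = -0.865736 rad; initial bearing θ = 6.025749 rad.
sin φ₂ = sin φ₁ cos δ + cos φ₁ sin δ cos θ = (-0.761572)(0.040785) + (0.648080)(0.999168)(0.967046) = 0.595141
φ₂ = asin(0.595141) = 0.637441 rad = 36.523°.
Δλ = atan2( sin θ sin δ cos φ₁ , cos δ − sin φ₁ sin φ₂ ) = atan2(-0.164865, 0.494028) = -0.322095 rad = -18.455°.
λ₂ = 20.546° + -18.455° = 2.091°.
The forward bearing on arrival equals the back-azimuth from the destination plus 180°.
Back-azimuth from P₂ (36.52°, 2.09°) to P₁ (-49.60°, 20.55°), with Δλ' = λ₁ − λ₂ = 18.45°: atan2( sin Δλ' cos φ₁ , cos φ₂ sin φ₁ − sin φ₂ cos φ₁ cos Δλ' ) = 168.15°.
Final bearing = (168.15° + 180°) mod 360° = 348.15°.

final bearing 348.15°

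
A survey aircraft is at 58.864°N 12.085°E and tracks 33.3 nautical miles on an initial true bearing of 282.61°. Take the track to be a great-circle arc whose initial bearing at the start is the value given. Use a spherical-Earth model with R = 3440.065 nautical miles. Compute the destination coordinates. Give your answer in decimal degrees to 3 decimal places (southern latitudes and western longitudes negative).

Angular distance δ = d/R = 33.3 / 3440.065 = 0.009680 rad.
Start latitude φ₁ = 1.027371 rad; initial bearing θ = 4.932475 rad.
Destination latitude: φ₂ = arcsin( sin φ₁ cos δ + cos φ₁ sin δ cos θ ) = arcsin(0.856995) = 58.981°.
Then Δλ = atan2(-0.004884, 0.266415) = -0.018332 rad, from sin θ sin δ cos φ₁ over cos δ − sin φ₁ sin φ₂.
Hence λ₂ = 12.085° + -1.050° = 11.035°.

latitude 58.981°, longitude 11.035°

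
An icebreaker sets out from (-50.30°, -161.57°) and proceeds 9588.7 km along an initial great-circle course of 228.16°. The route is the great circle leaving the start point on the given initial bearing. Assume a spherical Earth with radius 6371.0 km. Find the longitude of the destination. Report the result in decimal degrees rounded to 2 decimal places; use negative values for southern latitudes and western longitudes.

δ = 9588.7/6371 = 1.505054 rad (86.2333°).
Converting: φ₁ = -0.877901 rad, θ = 3.982143 rad.
sin φ₂ = sin φ₁ cos δ + cos φ₁ sin δ cos θ = (-0.769400)(0.065695) + (0.638768)(0.997840)(-0.667053) = -0.475717
φ₂ = asin(-0.475717) = -0.495779 rad = -28.41°.
Δλ = atan2( sin θ sin δ cos φ₁ , cos δ − sin φ₁ sin φ₂ ) = atan2(-0.474861, -0.300322) = -2.134729 rad = -122.31°.
λ₂ = -161.57° + -122.31° = -283.88°, normalized to (−180°, 180°] → 76.12°.

longitude 76.12°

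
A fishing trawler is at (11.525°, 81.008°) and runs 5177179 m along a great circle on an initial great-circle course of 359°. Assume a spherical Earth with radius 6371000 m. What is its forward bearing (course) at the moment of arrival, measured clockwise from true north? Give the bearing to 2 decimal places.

final bearing 358.15°

Central angle δ = d/R = 0.812616 rad.
Converting: φ₁ = 0.201149 rad, θ = 6.265732 rad.
Applying the spherical law of cosines for sides, sin φ₂ = sin φ₁ cos δ + cos φ₁ sin δ cos θ = 0.848720, so φ₂ = 58.073°.
Then Δλ = atan2(-0.012416, 0.518031) = -0.023964 rad, from sin θ sin δ cos φ₁ over cos δ − sin φ₁ sin φ₂.
λ₂ = λ₁ + Δλ = 79.635°.
The forward bearing on arrival equals the back-azimuth from the destination plus 180°.
Back-azimuth from P₂ (58.07°, 79.63°) to P₁ (11.53°, 81.01°), with Δλ' = λ₁ − λ₂ = 1.37°: atan2( sin Δλ' cos φ₁ , cos φ₂ sin φ₁ − sin φ₂ cos φ₁ cos Δλ' ) = 178.15°.
Final bearing = (178.15° + 180°) mod 360° = 358.15°.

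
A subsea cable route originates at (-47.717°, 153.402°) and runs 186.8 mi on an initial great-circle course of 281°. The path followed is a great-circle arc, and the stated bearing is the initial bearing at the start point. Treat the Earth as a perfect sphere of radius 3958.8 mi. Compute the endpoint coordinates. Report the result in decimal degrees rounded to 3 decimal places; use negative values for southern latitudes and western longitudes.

Angular distance δ = d/R = 186.8 / 3958.8 = 0.047186 rad.
Converting: φ₁ = -0.832819 rad, θ = 4.904375 rad.
Destination latitude: φ₂ = arcsin( sin φ₁ cos δ + cos φ₁ sin δ cos θ ) = arcsin(-0.732952) = -47.134°.
Then Δλ = atan2(-0.031152, 0.456627) = -0.068116 rad, from sin θ sin δ cos φ₁ over cos δ − sin φ₁ sin φ₂.
λ₂ = 153.402° + -3.903° = 149.499°.

latitude -47.134°, longitude 149.499°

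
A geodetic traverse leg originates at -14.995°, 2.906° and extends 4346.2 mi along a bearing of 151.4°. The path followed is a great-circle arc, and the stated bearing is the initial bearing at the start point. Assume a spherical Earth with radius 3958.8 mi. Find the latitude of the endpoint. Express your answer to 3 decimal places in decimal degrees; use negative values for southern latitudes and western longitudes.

δ = 4346.2/3958.8 = 1.097858 rad (62.9026°).
Start latitude φ₁ = -0.261712 rad; initial bearing θ = 2.642428 rad.
sin φ₂ = sin φ₁ cos δ + cos φ₁ sin δ cos θ = (-0.258735)(0.455504) + (0.965948)(0.890234)(-0.877983) = -0.872850
φ₂ = asin(-0.872850) = -1.061012 rad = -60.792°.
Δλ = atan2( sin θ sin δ cos φ₁ , cos δ − sin φ₁ sin φ₂ ) = atan2(0.411637, 0.229668) = 1.061879 rad = 60.841°.
Hence λ₂ = 2.906° + 60.841° = 63.747°.

latitude -60.792°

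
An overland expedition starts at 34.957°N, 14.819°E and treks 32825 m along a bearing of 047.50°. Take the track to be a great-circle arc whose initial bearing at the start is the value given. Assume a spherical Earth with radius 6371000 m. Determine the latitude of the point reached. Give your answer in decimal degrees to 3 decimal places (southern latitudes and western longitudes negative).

δ = 32825/6371000 = 0.005152 rad (0.2952°).
Converting: φ₁ = 0.610115 rad, θ = 0.829031 rad.
Applying the spherical law of cosines for sides, sin φ₂ = sin φ₁ cos δ + cos φ₁ sin δ cos θ = 0.575807, so φ₂ = 35.156°.
Δλ = atan2( sin θ sin δ cos φ₁ , cos δ − sin φ₁ sin φ₂ ) = atan2(0.003113, 0.670072) = 0.004646 rad = 0.266°.
Hence λ₂ = 14.819° + 0.266° = 15.085°.

latitude 35.156°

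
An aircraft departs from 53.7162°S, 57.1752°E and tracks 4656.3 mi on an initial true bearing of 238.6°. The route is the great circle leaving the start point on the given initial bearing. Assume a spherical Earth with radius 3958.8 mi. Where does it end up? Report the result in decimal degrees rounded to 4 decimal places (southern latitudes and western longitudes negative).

Central angle δ = d/R = 1.176190 rad.
With φ₁ = -53.7162° = -0.937525 rad and θ = 238.6° = 4.164356 rad:
Applying the spherical law of cosines for sides, sin φ₂ = sin φ₁ cos δ + cos φ₁ sin δ cos θ = -0.594530, so φ₂ = -36.4791°.
Δλ = atan2( sin θ sin δ cos φ₁ , cos δ − sin φ₁ sin φ₂ ) = atan2(-0.466299, -0.094803) = -1.771372 rad = -101.4921°.
Hence λ₂ = 57.1752° + -101.4921° = -44.3169°.

latitude -36.4791°, longitude -44.3169°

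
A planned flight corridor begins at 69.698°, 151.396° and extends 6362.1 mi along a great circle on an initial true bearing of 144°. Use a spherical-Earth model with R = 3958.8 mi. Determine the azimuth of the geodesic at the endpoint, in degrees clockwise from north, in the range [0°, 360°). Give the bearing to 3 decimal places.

δ = 6362.1/3958.8 = 1.607078 rad (92.0788°).
With φ₁ = 69.698° = 1.216460 rad and θ = 144° = 2.513274 rad:
Destination latitude: φ₂ = arcsin( sin φ₁ cos δ + cos φ₁ sin δ cos θ ) = arcsin(-0.314539) = -18.333°.
Then Δλ = atan2(0.203809, 0.258725) = 0.667222 rad, from sin θ sin δ cos φ₁ over cos δ − sin φ₁ sin φ₂.
λ₂ = 151.396° + 38.229° = 189.625°, normalized to (−180°, 180°] → -170.375°.
The forward bearing on arrival equals the back-azimuth from the destination plus 180°.
Back-azimuth from P₂ (-18.333°, -170.375°) to P₁ (69.698°, 151.396°), with Δλ' = λ₁ − λ₂ = 321.771°: atan2( sin Δλ' cos φ₁ , cos φ₂ sin φ₁ − sin φ₂ cos φ₁ cos Δλ' ) = 347.593°.
Final bearing = (347.593° + 180°) mod 360° = 167.593°.

final bearing 167.593°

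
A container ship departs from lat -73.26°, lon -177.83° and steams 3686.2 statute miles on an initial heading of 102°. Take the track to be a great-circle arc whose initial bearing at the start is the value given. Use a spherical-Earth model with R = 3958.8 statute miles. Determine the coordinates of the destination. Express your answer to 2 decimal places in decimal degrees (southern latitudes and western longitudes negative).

latitude -38.29°, longitude -88.72°

The arc subtends δ = 3686.2/3958.8 = 0.931141 rad at the centre.
With φ₁ = -73.26° = -1.278628 rad and θ = 102° = 1.780236 rad:
Destination latitude: φ₂ = arcsin( sin φ₁ cos δ + cos φ₁ sin δ cos θ ) = arcsin(-0.619668) = -38.29°.
Then Δλ = atan2(0.226036, 0.003511) = 1.555263 rad, from sin θ sin δ cos φ₁ over cos δ − sin φ₁ sin φ₂.
λ₂ = -177.83° + 89.11° = -88.72°.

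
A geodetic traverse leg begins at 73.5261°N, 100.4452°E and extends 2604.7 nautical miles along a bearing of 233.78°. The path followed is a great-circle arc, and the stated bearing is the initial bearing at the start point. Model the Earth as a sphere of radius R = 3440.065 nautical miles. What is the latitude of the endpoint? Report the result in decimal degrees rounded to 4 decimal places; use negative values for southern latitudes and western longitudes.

The arc subtends δ = 2604.7/3440.065 = 0.757166 rad at the centre.
Converting: φ₁ = 1.283273 rad, θ = 4.080231 rad.
Destination latitude: φ₂ = arcsin( sin φ₁ cos δ + cos φ₁ sin δ cos θ ) = arcsin(0.581857) = 35.5813°.
Then Δλ = atan2(-0.157140, 0.168814) = -0.749597 rad, from sin θ sin δ cos φ₁ over cos δ − sin φ₁ sin φ₂.
λ₂ = 100.4452° + -42.9487° = 57.4965°.

latitude 35.5813°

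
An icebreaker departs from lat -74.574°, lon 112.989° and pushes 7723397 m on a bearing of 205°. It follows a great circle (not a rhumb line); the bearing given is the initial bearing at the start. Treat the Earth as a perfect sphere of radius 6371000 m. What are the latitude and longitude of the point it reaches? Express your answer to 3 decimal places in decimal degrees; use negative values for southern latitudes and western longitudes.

Angular distance δ = d/R = 7723397 / 6371000 = 1.212274 rad.
With φ₁ = -74.574° = -1.301562 rad and θ = 205° = 3.577925 rad:
sin φ₂ = sin φ₁ cos δ + cos φ₁ sin δ cos θ = (-0.963975)(0.350891) + (0.265994)(0.936416)(-0.906308) = -0.563994
φ₂ = asin(-0.563994) = -0.599214 rad = -34.332°.
Then Δλ = atan2(-0.105266, -0.192785) = -2.641804 rad, from sin θ sin δ cos φ₁ over cos δ − sin φ₁ sin φ₂.
λ₂ = 112.989° + -151.364° = -38.375°.

latitude -34.332°, longitude -38.375°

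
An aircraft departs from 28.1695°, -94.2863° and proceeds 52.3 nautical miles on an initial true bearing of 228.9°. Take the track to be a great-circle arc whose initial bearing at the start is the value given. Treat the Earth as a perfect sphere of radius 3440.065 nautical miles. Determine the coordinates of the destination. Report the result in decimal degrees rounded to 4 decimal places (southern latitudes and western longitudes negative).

latitude 27.5949°, longitude -95.0270°

The arc subtends δ = 52.3/3440.065 = 0.015203 rad at the centre.
Start latitude φ₁ = 0.491651 rad; initial bearing θ = 3.995059 rad.
Applying the spherical law of cosines for sides, sin φ₂ = sin φ₁ cos δ + cos φ₁ sin δ cos θ = 0.463217, so φ₂ = 27.5949°.
Δλ = atan2( sin θ sin δ cos φ₁ , cos δ − sin φ₁ sin φ₂ ) = atan2(-0.010099, 0.781208) = -0.012927 rad = -0.7407°.
Hence λ₂ = -94.2863° + -0.7407° = -95.0270°.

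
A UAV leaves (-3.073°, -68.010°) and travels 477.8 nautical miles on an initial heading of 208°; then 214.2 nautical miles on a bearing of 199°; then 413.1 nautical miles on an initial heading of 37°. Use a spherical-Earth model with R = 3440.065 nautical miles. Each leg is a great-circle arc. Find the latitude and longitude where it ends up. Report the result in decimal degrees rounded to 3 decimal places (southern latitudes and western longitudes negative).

Apply the spherical direct solution leg by leg, carrying full precision between legs.
Leg 1: from (-3.073°, -68.010°), δ = 477.8/3440.065 = 0.138893 rad, θ = 208° → φ = -10.088°, λ = -71.795°.
Leg 2: from (-10.088°, -71.795°), δ = 214.2/3440.065 = 0.062266 rad, θ = 199° → φ = -13.459°, λ = -72.989°.
Leg 3: from (-13.459°, -72.989°), δ = 413.1/3440.065 = 0.120085 rad, θ = 37° → φ = -7.933°, λ = -68.815°.

latitude -7.933°, longitude -68.815°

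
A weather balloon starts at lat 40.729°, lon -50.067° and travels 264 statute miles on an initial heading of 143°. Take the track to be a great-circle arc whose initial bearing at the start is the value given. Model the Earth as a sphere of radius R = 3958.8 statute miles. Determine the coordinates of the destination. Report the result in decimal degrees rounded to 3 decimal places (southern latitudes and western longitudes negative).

latitude 37.640°, longitude -47.164°

The arc subtends δ = 264/3958.8 = 0.066687 rad at the centre.
With φ₁ = 40.729° = 0.710855 rad and θ = 143° = 2.495821 rad:
Destination latitude: φ₂ = arcsin( sin φ₁ cos δ + cos φ₁ sin δ cos θ ) = arcsin(0.610702) = 37.640°.
Δλ = atan2( sin θ sin δ cos φ₁ , cos δ − sin φ₁ sin φ₂ ) = atan2(0.030391, 0.599305) = 0.050666 rad = 2.903°.
Hence λ₂ = -50.067° + 2.903° = -47.164°.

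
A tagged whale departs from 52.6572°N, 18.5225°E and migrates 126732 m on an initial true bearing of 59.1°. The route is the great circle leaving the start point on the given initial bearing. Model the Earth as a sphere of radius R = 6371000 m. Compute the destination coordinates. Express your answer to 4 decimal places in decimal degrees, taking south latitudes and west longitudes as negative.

δ = 126732/6371000 = 0.019892 rad (1.1397°).
With φ₁ = 52.6572° = 0.919042 rad and θ = 59.1° = 1.031490 rad:
sin φ₂ = sin φ₁ cos δ + cos φ₁ sin δ cos θ = (0.795021)(0.999802) + (0.606582)(0.019891)(0.513541) = 0.801059
φ₂ = asin(0.801059) = 0.929063 rad = 53.2314°.
Δλ = atan2( sin θ sin δ cos φ₁ , cos δ − sin φ₁ sin φ₂ ) = atan2(0.010353, 0.362943) = 0.028517 rad = 1.6339°.
λ₂ = λ₁ + Δλ = 20.1564°.

latitude 53.2314°, longitude 20.1564°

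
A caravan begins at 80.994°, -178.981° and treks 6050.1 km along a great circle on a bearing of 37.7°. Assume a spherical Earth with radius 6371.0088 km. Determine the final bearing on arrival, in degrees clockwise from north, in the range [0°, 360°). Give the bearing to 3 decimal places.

δ = 6050.1/6371.0088 = 0.949630 rad (54.4098°).
Start latitude φ₁ = 1.413612 rad; initial bearing θ = 0.657989 rad.
sin φ₂ = sin φ₁ cos δ + cos φ₁ sin δ cos θ = (0.987672)(0.581984) + (0.156538)(0.813200)(0.791224) = 0.675530
φ₂ = asin(0.675530) = 0.741683 rad = 42.495°.
For the longitude increment, Δλ = atan2( sin θ sin δ cos φ₁, cos δ − sin φ₁ sin φ₂ ) = atan2(0.077845, -0.085217) = 137.589°.
λ₂ = -178.981° + 137.589° = -41.392°.
The forward bearing on arrival equals the back-azimuth from the destination plus 180°.
Back-azimuth from P₂ (42.495°, -41.392°) to P₁ (80.994°, -178.981°), with Δλ' = λ₁ − λ₂ = -137.589°: atan2( sin Δλ' cos φ₁ , cos φ₂ sin φ₁ − sin φ₂ cos φ₁ cos Δλ' ) = 352.540°.
Final bearing = (352.540° + 180°) mod 360° = 172.540°.

final bearing 172.540°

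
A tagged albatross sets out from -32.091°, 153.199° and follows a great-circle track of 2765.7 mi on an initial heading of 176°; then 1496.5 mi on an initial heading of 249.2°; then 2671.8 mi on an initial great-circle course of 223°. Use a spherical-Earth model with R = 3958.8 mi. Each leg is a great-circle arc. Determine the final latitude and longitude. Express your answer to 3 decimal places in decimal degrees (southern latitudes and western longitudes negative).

latitude -63.657°, longitude -9.204°

Apply the spherical direct solution leg by leg, carrying full precision between legs.
Leg 1: from (-32.091°, 153.199°), δ = 2765.7/3958.8 = 0.698621 rad, θ = 176° → φ = -71.873°, λ = 161.490°.
Leg 2: from (-71.873°, 161.490°), δ = 1496.5/3958.8 = 0.378019 rad, θ = 249.2° → φ = -67.525°, λ = 96.994°.
Leg 3: from (-67.525°, 96.994°), δ = 2671.8/3958.8 = 0.674901 rad, θ = 223° → φ = -63.657°, λ = -9.204°.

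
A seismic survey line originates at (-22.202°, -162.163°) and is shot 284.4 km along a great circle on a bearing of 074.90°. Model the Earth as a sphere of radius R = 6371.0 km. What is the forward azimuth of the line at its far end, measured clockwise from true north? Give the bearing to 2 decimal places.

The arc subtends δ = 284.4/6371 = 0.044640 rad at the centre.
Start latitude φ₁ = -0.387498 rad; initial bearing θ = 1.307252 rad.
Applying the spherical law of cosines for sides, sin φ₂ = sin φ₁ cos δ + cos φ₁ sin δ cos θ = -0.366734, so φ₂ = -21.514°.
Δλ = atan2( sin θ sin δ cos φ₁ , cos δ − sin φ₁ sin φ₂ ) = atan2(0.039890, 0.860425) = 0.046327 rad = 2.654°.
λ₂ = -162.163° + 2.654° = -159.509°.
The forward bearing on arrival equals the back-azimuth from the destination plus 180°.
Back-azimuth from P₂ (-21.51°, -159.51°) to P₁ (-22.20°, -162.16°), with Δλ' = λ₁ − λ₂ = -2.65°: atan2( sin Δλ' cos φ₁ , cos φ₂ sin φ₁ − sin φ₂ cos φ₁ cos Δλ' ) = 253.91°.
Final bearing = (253.91° + 180°) mod 360° = 73.91°.

final bearing 73.91°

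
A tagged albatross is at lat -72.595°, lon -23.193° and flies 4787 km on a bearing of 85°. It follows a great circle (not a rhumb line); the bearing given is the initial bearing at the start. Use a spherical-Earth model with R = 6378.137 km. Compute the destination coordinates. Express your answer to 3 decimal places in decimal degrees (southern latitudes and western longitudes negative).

latitude -42.848°, longitude 44.737°

Angular distance δ = d/R = 4787 / 6378.137 = 0.750533 rad.
With φ₁ = -72.595° = -1.267022 rad and θ = 85° = 1.483530 rad:
sin φ₂ = sin φ₁ cos δ + cos φ₁ sin δ cos θ = (-0.954214)(0.731326) + (0.299124)(0.682028)(0.087156) = -0.680061
φ₂ = asin(-0.680061) = -0.747845 rad = -42.848°.
Δλ = atan2( sin θ sin δ cos φ₁ , cos δ − sin φ₁ sin φ₂ ) = atan2(0.203235, 0.082402) = 1.185598 rad = 67.930°.
λ₂ = -23.193° + 67.930° = 44.737°.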